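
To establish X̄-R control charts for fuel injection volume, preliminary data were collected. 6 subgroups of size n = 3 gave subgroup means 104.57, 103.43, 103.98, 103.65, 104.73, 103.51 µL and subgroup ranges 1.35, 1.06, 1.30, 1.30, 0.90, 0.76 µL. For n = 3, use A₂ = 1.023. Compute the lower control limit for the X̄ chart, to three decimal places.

102.841

X̄̄ = (104.57 + 103.43 + 103.98 + 103.65 + 104.73 + 103.51) / 6 = 623.8700 / 6 = 103.9783
R̄ = (1.35 + 1.06 + 1.30 + 1.30 + 0.90 + 0.76) / 6 = 6.6700 / 6 = 1.1117
LCL = X̄̄ − A₂·R̄ = 103.9783 − 1.023 × 1.1117 = 102.8411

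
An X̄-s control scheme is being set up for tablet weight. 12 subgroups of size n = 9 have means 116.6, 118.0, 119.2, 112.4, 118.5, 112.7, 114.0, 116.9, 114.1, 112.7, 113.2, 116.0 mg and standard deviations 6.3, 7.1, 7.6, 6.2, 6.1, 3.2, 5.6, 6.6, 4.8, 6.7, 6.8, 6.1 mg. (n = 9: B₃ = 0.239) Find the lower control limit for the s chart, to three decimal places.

s̄ = (6.3 + 7.1 + 7.6 + 6.2 + 6.1 + 3.2 + 5.6 + 6.6 + 4.8 + 6.7 + 6.8 + 6.1) / 12 = 6.0917
LCL_s = B₃·s̄ = 0.239 × 6.0917 = 1.4559

1.456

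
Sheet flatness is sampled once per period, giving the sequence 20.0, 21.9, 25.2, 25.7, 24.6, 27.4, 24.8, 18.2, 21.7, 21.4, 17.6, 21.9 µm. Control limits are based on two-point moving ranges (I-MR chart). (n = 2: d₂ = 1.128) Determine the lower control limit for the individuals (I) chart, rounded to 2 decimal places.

X̄ = (20.0 + 21.9 + 25.2 + 25.7 + 24.6 + 27.4 + 24.8 + 18.2 + 21.7 + 21.4 + 17.6 + 21.9) / 12 = 22.5333
Moving ranges: 1.9, 3.3, 0.5, 1.1, 2.8, 2.6, 6.6, 3.5, 0.3, 3.8, 4.3; M̄R̄ = 30.7000 / 11 = 2.7909
LCL = X̄ − 3·M̄R̄/d₂ = 22.5333 − 3 × 2.7909 / 1.128 = 15.1107

15.11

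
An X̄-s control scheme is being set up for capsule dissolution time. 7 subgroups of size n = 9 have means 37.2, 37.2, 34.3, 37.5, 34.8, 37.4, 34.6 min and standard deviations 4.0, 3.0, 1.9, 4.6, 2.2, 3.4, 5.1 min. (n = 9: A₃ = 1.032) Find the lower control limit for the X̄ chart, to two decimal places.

32.58

X̄̄ = (37.2 + 37.2 + 34.3 + 37.5 + 34.8 + 37.4 + 34.6) / 7 = 36.1429
s̄ = (4.0 + 3.0 + 1.9 + 4.6 + 2.2 + 3.4 + 5.1) / 7 = 3.4571
LCL = X̄̄ − A₃·s̄ = 36.1429 − 1.032 × 3.4571 = 32.5751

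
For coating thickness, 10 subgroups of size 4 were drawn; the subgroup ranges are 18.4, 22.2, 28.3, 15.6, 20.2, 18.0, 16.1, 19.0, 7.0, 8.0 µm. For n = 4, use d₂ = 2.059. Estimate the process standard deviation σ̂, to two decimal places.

R̄ = (18.4 + 22.2 + 28.3 + 15.6 + 20.2 + 18.0 + 16.1 + 19.0 + 7.0 + 8.0) / 10 = 17.2800
σ̂ = R̄ / d₂ = 17.2800 / 2.059 = 8.3924

8.39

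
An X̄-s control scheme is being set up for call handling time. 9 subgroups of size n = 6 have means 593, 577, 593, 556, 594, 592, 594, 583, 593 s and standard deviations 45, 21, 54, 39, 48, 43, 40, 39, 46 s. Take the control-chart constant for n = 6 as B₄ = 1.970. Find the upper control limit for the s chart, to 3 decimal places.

82.083

s̄ = (45 + 21 + 54 + 39 + 48 + 43 + 40 + 39 + 46) / 9 = 41.6667
UCL_s = B₄·s̄ = 1.970 × 41.6667 = 82.0833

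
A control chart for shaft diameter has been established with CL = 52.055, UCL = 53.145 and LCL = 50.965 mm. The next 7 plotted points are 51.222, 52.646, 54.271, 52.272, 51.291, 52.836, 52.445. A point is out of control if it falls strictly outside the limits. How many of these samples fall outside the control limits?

Compare each point to [50.965, 53.145]: sample 3 = 54.271 > UCL.

1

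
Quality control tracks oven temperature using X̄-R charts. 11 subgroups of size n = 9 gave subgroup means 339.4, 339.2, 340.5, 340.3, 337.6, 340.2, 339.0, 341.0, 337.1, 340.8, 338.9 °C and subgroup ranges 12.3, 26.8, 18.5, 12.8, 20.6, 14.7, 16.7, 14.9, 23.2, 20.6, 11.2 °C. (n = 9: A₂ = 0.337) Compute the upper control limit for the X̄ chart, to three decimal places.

X̄̄ = (339.4 + 339.2 + 340.5 + 340.3 + 337.6 + 340.2 + 339.0 + 341.0 + 337.1 + 340.8 + 338.9) / 11 = 3734.0000 / 11 = 339.4545
R̄ = (12.3 + 26.8 + 18.5 + 12.8 + 20.6 + 14.7 + 16.7 + 14.9 + 23.2 + 20.6 + 11.2) / 11 = 192.3000 / 11 = 17.4818
UCL = X̄̄ + A₂·R̄ = 339.4545 + 0.337 × 17.4818 = 345.3459

345.346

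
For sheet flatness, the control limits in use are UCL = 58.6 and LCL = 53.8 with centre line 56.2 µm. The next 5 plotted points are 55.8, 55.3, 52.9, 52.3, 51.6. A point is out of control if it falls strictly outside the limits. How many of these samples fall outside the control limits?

Compare each point to [53.8, 58.6]: sample 3 = 52.9 < LCL; sample 4 = 52.3 < LCL; sample 5 = 51.6 < LCL.

3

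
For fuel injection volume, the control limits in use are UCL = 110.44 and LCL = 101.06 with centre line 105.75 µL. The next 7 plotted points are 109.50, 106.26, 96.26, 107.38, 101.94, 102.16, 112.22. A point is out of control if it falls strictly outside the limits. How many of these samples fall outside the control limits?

2

Compare each point to [101.06, 110.44]: sample 3 = 96.26 < LCL; sample 7 = 112.22 > UCL.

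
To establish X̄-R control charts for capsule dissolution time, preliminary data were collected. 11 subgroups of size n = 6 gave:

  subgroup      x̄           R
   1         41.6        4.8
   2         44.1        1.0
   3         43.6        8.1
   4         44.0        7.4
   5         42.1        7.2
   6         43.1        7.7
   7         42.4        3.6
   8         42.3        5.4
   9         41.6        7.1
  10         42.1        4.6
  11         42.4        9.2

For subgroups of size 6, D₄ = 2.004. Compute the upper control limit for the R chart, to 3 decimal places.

12.042

R̄ = (4.8 + 1.0 + 8.1 + 7.4 + 7.2 + 7.7 + 3.6 + 5.4 + 7.1 + 4.6 + 9.2) / 11 = 66.1000 / 11 = 6.0091
UCL_R = D₄·R̄ = 2.004 × 6.0091 = 12.0422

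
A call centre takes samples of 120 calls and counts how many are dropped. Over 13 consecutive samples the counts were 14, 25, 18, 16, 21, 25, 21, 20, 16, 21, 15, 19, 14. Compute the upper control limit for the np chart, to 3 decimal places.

30.803

p̄ = Σdᵢ / (k·n) = 245 / (13 × 120) = 0.15705
UCL = np̄ + 3·√(np̄(1−p̄)) = 18.8462 + 3 × √(18.8462×0.84295) = 18.8462 + 3 × 3.9858 = 30.8035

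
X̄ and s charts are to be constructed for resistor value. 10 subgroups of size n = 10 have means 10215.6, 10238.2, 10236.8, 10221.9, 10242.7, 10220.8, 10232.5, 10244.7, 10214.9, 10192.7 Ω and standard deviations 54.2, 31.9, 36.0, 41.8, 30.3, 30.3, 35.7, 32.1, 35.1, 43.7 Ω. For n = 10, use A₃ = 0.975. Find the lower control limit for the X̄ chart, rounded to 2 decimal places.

X̄̄ = (10215.6 + 10238.2 + 10236.8 + 10221.9 + 10242.7 + 10220.8 + 10232.5 + 10244.7 + 10214.9 + 10192.7) / 10 = 10226.0800
s̄ = (54.2 + 31.9 + 36.0 + 41.8 + 30.3 + 30.3 + 35.7 + 32.1 + 35.1 + 43.7) / 10 = 37.1100
LCL = X̄̄ − A₃·s̄ = 10226.0800 − 0.975 × 37.1100 = 10189.8978

10189.90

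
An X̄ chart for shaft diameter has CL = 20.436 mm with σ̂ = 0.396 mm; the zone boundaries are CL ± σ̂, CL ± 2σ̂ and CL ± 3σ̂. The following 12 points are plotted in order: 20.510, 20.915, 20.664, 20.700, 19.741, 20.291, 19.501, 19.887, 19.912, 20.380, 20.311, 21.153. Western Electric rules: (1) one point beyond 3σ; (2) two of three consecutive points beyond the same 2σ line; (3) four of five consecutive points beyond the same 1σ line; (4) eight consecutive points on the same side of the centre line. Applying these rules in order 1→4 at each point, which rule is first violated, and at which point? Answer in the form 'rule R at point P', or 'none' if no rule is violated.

rule 3 at point 9

Zone of each point (C = within 1σ̂, B = 1σ̂–2σ̂, A = 2σ̂–3σ̂, * = beyond 3σ̂; sign = side of CL): 1:+C, 2:+B, 3:+C, 4:+C, 5:-B, 6:-C, 7:-A, 8:-B, 9:-B, 10:-C, 11:-C, 12:+B
Rule 3 (four of five consecutive points beyond the same 1σ limit) is satisfied at point 9.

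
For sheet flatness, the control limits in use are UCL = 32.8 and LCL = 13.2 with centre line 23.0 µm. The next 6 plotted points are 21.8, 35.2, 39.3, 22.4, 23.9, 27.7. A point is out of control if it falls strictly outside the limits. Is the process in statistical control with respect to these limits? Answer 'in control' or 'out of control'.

Compare each point to [13.2, 32.8]: sample 2 = 35.2 > UCL; sample 3 = 39.3 > UCL.

out of control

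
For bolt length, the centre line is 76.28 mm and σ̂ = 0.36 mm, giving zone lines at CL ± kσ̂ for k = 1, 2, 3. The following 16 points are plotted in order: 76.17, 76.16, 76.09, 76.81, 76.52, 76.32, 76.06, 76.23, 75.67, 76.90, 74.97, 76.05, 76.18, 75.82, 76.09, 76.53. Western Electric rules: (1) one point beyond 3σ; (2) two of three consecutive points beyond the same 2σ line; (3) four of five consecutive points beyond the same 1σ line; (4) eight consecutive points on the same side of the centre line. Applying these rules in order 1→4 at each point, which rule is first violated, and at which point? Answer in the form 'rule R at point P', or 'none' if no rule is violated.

Zone of each point (C = within 1σ̂, B = 1σ̂–2σ̂, A = 2σ̂–3σ̂, * = beyond 3σ̂; sign = side of CL): 1:-C, 2:-C, 3:-C, 4:+B, 5:+C, 6:+C, 7:-C, 8:-C, 9:-B, 10:+B, 11:-*, 12:-C, 13:-C, 14:-B, 15:-C, 16:+C
Rule 1 (one point beyond the 3σ limits) is satisfied at point 11.

rule 1 at point 11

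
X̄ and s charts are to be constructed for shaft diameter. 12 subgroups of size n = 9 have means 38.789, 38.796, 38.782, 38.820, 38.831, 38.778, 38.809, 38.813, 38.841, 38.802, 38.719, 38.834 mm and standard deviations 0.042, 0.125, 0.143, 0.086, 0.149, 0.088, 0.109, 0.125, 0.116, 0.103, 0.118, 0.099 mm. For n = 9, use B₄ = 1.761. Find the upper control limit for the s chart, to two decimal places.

s̄ = (0.042 + 0.125 + 0.143 + 0.086 + 0.149 + 0.088 + 0.109 + 0.125 + 0.116 + 0.103 + 0.118 + 0.099) / 12 = 0.1086
UCL_s = B₄·s̄ = 1.761 × 0.1086 = 0.1912

0.19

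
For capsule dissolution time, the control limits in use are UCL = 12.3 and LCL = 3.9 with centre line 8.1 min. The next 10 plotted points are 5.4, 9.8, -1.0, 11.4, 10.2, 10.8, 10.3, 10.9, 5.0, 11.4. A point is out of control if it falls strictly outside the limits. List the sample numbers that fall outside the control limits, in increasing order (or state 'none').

Compare each point to [3.9, 12.3]: sample 3 = -1.0 < LCL.

3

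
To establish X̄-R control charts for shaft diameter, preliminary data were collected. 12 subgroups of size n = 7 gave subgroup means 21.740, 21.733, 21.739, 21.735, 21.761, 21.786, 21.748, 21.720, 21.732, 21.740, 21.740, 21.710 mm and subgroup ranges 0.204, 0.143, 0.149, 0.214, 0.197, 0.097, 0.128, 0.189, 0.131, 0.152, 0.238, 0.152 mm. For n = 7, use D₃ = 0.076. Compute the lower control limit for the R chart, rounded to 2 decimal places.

R̄ = (0.204 + 0.143 + 0.149 + 0.214 + 0.197 + 0.097 + 0.128 + 0.189 + 0.131 + 0.152 + 0.238 + 0.152) / 12 = 1.9940 / 12 = 0.1662
LCL_R = D₃·R̄ = 0.076 × 0.1662 = 0.0126

0.01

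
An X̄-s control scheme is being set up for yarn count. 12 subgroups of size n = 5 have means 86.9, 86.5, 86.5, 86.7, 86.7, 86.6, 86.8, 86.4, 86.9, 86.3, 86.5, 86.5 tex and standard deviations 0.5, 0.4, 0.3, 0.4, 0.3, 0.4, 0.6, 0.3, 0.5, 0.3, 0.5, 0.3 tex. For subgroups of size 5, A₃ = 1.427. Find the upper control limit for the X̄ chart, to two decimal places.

87.18

X̄̄ = (86.9 + 86.5 + 86.5 + 86.7 + 86.7 + 86.6 + 86.8 + 86.4 + 86.9 + 86.3 + 86.5 + 86.5) / 12 = 86.6083
s̄ = (0.5 + 0.4 + 0.3 + 0.4 + 0.3 + 0.4 + 0.6 + 0.3 + 0.5 + 0.3 + 0.5 + 0.3) / 12 = 0.4000
UCL = X̄̄ + A₃·s̄ = 86.6083 + 1.427 × 0.4000 = 87.1791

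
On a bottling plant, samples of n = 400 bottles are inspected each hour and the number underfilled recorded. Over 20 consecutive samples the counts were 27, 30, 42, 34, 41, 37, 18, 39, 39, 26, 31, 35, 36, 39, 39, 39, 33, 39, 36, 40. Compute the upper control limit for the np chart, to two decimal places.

51.95

p̄ = Σdᵢ / (k·n) = 700 / (20 × 400) = 0.08750
UCL = np̄ + 3·√(np̄(1−p̄)) = 35.0000 + 3 × √(35.0000×0.91250) = 35.0000 + 3 × 5.6513 = 51.9540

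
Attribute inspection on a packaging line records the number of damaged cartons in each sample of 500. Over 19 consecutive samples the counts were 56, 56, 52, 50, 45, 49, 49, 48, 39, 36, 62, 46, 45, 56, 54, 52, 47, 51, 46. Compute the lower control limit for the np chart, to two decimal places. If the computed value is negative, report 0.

p̄ = Σdᵢ / (k·n) = 939 / (19 × 500) = 0.09884
LCL = np̄ − 3·√(np̄(1−p̄)) = 49.4211 − 3 × 6.6735 = 29.4004

29.40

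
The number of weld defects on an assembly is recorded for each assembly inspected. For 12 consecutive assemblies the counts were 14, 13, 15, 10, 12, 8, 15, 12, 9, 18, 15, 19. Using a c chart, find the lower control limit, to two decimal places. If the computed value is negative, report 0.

c̄ = (14 + 13 + 15 + 10 + 12 + 8 + 15 + 12 + 9 + 18 + 15 + 19) / 12 = 160 / 12 = 13.3333
LCL = c̄ − 3√c̄ = 13.3333 − 3 × 3.6515 = 2.3789

2.38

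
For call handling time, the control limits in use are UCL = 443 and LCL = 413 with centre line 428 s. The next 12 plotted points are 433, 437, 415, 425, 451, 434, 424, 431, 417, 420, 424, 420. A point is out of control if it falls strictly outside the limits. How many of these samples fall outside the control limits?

Compare each point to [413, 443]: sample 5 = 451 > UCL.

1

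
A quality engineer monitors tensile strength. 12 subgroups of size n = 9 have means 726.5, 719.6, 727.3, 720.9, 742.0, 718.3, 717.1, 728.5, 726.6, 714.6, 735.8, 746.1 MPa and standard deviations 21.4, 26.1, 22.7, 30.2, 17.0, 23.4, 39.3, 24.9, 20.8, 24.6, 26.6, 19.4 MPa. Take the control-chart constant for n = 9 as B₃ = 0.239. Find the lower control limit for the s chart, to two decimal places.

5.90

s̄ = (21.4 + 26.1 + 22.7 + 30.2 + 17.0 + 23.4 + 39.3 + 24.9 + 20.8 + 24.6 + 26.6 + 19.4) / 12 = 24.7000
LCL_s = B₃·s̄ = 0.239 × 24.7000 = 5.9033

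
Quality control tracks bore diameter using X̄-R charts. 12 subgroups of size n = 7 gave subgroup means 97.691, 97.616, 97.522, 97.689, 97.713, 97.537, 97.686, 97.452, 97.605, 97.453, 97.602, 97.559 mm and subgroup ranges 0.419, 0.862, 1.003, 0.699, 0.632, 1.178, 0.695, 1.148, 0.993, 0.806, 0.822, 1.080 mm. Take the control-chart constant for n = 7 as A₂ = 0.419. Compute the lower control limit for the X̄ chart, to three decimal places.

X̄̄ = (97.691 + 97.616 + 97.522 + 97.689 + 97.713 + 97.537 + 97.686 + 97.452 + 97.605 + 97.453 + 97.602 + 97.559) / 12 = 1171.1250 / 12 = 97.5938
R̄ = (0.419 + 0.862 + 1.003 + 0.699 + 0.632 + 1.178 + 0.695 + 1.148 + 0.993 + 0.806 + 0.822 + 1.080) / 12 = 10.3370 / 12 = 0.8614
LCL = X̄̄ − A₂·R̄ = 97.5938 − 0.419 × 0.8614 = 97.2328

97.233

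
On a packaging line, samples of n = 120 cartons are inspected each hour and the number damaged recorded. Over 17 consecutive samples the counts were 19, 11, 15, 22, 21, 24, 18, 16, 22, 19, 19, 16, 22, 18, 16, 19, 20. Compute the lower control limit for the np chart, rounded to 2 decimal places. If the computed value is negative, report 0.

6.74

p̄ = Σdᵢ / (k·n) = 317 / (17 × 120) = 0.15539
LCL = np̄ − 3·√(np̄(1−p̄)) = 18.6471 − 3 × 3.9686 = 6.7414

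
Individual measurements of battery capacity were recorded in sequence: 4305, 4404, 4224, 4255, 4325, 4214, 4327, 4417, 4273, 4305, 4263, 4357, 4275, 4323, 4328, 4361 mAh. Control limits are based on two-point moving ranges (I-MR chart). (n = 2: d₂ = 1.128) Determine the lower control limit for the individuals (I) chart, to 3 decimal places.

X̄ = (4305 + 4404 + 4224 + 4255 + 4325 + 4214 + 4327 + 4417 + 4273 + 4305 + 4263 + 4357 + 4275 + 4323 + 4328 + 4361) / 16 = 4309.7500
Moving ranges: 99, 180, 31, 70, 111, 113, 90, 144, 32, 42, 94, 82, 48, 5, 33; M̄R̄ = 1174.0000 / 15 = 78.2667
LCL = X̄ − 3·M̄R̄/d₂ = 4309.7500 − 3 × 78.2667 / 1.128 = 4101.5940

4101.594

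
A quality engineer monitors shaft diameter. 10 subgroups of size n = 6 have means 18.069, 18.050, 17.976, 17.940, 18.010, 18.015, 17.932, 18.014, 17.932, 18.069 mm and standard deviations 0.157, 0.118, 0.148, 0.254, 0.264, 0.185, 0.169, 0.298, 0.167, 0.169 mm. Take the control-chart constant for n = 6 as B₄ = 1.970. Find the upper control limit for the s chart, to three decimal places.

0.380

s̄ = (0.157 + 0.118 + 0.148 + 0.254 + 0.264 + 0.185 + 0.169 + 0.298 + 0.167 + 0.169) / 10 = 0.1929
UCL_s = B₄·s̄ = 1.970 × 0.1929 = 0.3800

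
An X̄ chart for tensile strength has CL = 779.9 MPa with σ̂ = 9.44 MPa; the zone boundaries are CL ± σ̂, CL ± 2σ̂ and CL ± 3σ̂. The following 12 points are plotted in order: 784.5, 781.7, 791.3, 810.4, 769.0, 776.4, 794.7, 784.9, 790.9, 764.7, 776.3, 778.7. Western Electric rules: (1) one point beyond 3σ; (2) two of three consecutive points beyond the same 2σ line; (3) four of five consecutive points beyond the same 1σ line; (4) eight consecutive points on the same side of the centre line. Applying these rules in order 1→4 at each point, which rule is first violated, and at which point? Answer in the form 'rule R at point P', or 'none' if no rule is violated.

Zone of each point (C = within 1σ̂, B = 1σ̂–2σ̂, A = 2σ̂–3σ̂, * = beyond 3σ̂; sign = side of CL): 1:+C, 2:+C, 3:+B, 4:+*, 5:-B, 6:-C, 7:+B, 8:+C, 9:+B, 10:-B, 11:-C, 12:-C
Rule 1 (one point beyond the 3σ limits) is satisfied at point 4.

rule 1 at point 4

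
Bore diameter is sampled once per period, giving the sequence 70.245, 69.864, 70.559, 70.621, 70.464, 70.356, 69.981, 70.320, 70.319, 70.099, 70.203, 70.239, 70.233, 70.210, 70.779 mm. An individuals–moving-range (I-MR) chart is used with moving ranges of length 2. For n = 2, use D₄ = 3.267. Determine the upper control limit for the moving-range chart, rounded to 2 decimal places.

Moving ranges: 0.381, 0.695, 0.062, 0.157, 0.108, 0.375, 0.339, 0.001, 0.220, 0.104, 0.036, 0.006, 0.023, 0.569; M̄R̄ = 3.0760 / 14 = 0.2197
UCL_MR = D₄·M̄R̄ = 3.267 × 0.2197 = 0.7178

0.72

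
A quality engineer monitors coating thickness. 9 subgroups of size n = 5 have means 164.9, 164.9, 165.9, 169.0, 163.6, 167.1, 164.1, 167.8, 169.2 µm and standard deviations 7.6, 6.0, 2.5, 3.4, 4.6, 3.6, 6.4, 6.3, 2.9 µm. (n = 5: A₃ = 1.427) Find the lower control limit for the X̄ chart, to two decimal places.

X̄̄ = (164.9 + 164.9 + 165.9 + 169.0 + 163.6 + 167.1 + 164.1 + 167.8 + 169.2) / 9 = 166.2778
s̄ = (7.6 + 6.0 + 2.5 + 3.4 + 4.6 + 3.6 + 6.4 + 6.3 + 2.9) / 9 = 4.8111
LCL = X̄̄ − A₃·s̄ = 166.2778 − 1.427 × 4.8111 = 159.4123

159.41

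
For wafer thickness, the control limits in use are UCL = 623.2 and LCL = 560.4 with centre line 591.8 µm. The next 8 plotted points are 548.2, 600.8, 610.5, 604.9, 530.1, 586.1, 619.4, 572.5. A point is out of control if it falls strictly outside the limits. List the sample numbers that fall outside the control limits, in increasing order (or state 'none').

Compare each point to [560.4, 623.2]: sample 1 = 548.2 < LCL; sample 5 = 530.1 < LCL.

1, 5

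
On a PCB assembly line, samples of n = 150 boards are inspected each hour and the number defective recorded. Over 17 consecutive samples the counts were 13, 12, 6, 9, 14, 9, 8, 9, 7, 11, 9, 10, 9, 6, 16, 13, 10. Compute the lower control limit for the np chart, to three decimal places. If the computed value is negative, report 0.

p̄ = Σdᵢ / (k·n) = 171 / (17 × 150) = 0.06706
LCL = np̄ − 3·√(np̄(1−p̄)) = 10.0588 − 3 × 3.0634 = 0.8687

0.869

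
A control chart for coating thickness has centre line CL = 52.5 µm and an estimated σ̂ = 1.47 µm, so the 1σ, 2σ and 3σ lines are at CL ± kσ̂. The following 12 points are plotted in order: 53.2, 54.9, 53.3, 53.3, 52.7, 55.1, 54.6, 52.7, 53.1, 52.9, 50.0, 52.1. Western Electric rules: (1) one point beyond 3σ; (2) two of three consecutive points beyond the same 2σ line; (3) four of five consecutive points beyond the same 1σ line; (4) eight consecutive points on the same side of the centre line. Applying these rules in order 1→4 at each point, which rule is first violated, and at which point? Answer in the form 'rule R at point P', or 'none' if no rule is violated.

Zone of each point (C = within 1σ̂, B = 1σ̂–2σ̂, A = 2σ̂–3σ̂, * = beyond 3σ̂; sign = side of CL): 1:+C, 2:+B, 3:+C, 4:+C, 5:+C, 6:+B, 7:+B, 8:+C, 9:+C, 10:+C, 11:-B, 12:-C
Rule 4 (eight consecutive points on the same side of the centre line) is satisfied at point 8.

rule 4 at point 8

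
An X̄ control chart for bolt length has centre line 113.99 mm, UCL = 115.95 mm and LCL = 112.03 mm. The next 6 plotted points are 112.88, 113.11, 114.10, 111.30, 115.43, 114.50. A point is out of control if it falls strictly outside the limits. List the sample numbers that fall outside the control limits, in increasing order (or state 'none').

Compare each point to [112.03, 115.95]: sample 4 = 111.30 < LCL.

4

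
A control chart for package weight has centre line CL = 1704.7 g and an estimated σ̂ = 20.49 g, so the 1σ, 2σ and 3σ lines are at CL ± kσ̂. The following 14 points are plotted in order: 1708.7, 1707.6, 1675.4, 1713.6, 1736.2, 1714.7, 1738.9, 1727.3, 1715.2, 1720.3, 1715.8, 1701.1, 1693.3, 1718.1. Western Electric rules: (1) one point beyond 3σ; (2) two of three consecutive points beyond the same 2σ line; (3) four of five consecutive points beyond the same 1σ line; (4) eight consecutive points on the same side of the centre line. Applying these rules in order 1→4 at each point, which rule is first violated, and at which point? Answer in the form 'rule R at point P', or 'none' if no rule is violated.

Zone of each point (C = within 1σ̂, B = 1σ̂–2σ̂, A = 2σ̂–3σ̂, * = beyond 3σ̂; sign = side of CL): 1:+C, 2:+C, 3:-B, 4:+C, 5:+B, 6:+C, 7:+B, 8:+B, 9:+C, 10:+C, 11:+C, 12:-C, 13:-C, 14:+C
Rule 4 (eight consecutive points on the same side of the centre line) is satisfied at point 11.

rule 4 at point 11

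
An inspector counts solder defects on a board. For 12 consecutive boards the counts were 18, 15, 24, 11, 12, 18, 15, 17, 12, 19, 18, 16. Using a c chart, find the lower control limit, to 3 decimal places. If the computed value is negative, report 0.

c̄ = (18 + 15 + 24 + 11 + 12 + 18 + 15 + 17 + 12 + 19 + 18 + 16) / 12 = 195 / 12 = 16.2500
LCL = c̄ − 3√c̄ = 16.2500 − 3 × 4.0311 = 4.1566

4.157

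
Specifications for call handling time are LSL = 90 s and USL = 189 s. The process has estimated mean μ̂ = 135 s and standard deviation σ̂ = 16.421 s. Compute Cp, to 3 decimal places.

1.005

Cp = (USL − LSL) / (6σ̂) = (189 − 90) / (6 × 16.421) = 99.0000 / 98.5260 = 1.0048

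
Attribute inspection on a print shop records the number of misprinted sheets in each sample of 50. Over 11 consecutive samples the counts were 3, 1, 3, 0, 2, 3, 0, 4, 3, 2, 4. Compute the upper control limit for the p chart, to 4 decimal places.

0.1338

p̄ = Σdᵢ / (k·n) = 25 / (11 × 50) = 0.04545
UCL = p̄ + 3·√(p̄(1−p̄)/n) = 0.04545 + 3 × √(0.04545×0.95455/50) = 0.04545 + 3 × 0.02946 = 0.13383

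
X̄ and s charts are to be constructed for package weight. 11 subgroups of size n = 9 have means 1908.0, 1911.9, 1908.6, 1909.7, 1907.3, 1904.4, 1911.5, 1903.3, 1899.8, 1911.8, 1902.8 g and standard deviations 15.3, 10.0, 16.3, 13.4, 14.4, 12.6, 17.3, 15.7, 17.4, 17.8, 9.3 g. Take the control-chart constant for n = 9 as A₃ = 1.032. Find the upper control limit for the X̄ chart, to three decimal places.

1922.155

X̄̄ = (1908.0 + 1911.9 + 1908.6 + 1909.7 + 1907.3 + 1904.4 + 1911.5 + 1903.3 + 1899.8 + 1911.8 + 1902.8) / 11 = 1907.1909
s̄ = (15.3 + 10.0 + 16.3 + 13.4 + 14.4 + 12.6 + 17.3 + 15.7 + 17.4 + 17.8 + 9.3) / 11 = 14.5000
UCL = X̄̄ + A₃·s̄ = 1907.1909 + 1.032 × 14.5000 = 1922.1549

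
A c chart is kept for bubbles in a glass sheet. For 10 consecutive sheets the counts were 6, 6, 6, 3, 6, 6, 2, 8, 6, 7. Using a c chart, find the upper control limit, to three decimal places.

c̄ = (6 + 6 + 6 + 3 + 6 + 6 + 2 + 8 + 6 + 7) / 10 = 56 / 10 = 5.6000
UCL = c̄ + 3√c̄ = 5.6000 + 3 × √5.6000 = 5.6000 + 3 × 2.3664 = 12.6993

12.699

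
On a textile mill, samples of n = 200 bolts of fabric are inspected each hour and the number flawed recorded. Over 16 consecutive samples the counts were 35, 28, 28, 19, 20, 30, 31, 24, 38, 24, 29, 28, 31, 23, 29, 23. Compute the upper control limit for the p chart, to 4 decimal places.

0.2106

p̄ = Σdᵢ / (k·n) = 440 / (16 × 200) = 0.13750
UCL = p̄ + 3·√(p̄(1−p̄)/n) = 0.13750 + 3 × √(0.13750×0.86250/200) = 0.13750 + 3 × 0.02435 = 0.21055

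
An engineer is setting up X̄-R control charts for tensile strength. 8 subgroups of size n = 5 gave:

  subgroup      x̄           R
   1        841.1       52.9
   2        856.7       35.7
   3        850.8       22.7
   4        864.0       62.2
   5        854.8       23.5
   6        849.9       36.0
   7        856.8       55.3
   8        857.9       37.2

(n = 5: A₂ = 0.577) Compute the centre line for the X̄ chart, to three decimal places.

X̄̄ = (841.1 + 856.7 + 850.8 + 864.0 + 854.8 + 849.9 + 856.8 + 857.9) / 8 = 6832.0000 / 8 = 854.0000
CL = X̄̄ = 854.0000

854.000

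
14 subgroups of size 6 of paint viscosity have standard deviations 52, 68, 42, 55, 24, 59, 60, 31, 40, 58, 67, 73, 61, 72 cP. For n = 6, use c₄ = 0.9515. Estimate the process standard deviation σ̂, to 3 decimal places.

s̄ = (52 + 68 + 42 + 55 + 24 + 59 + 60 + 31 + 40 + 58 + 67 + 73 + 61 + 72) / 14 = 54.4286
σ̂ = s̄ / c₄ = 54.4286 / 0.9515 = 57.2029

57.203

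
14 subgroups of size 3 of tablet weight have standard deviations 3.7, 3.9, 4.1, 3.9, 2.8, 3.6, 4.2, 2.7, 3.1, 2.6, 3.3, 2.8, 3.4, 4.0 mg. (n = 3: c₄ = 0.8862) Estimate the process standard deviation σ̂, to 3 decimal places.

s̄ = (3.7 + 3.9 + 4.1 + 3.9 + 2.8 + 3.6 + 4.2 + 2.7 + 3.1 + 2.6 + 3.3 + 2.8 + 3.4 + 4.0) / 14 = 3.4357
σ̂ = s̄ / c₄ = 3.4357 / 0.8862 = 3.8769

3.877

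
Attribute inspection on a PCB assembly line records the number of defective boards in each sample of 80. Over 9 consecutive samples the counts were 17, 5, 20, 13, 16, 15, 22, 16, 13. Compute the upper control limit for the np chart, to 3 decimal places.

25.755

p̄ = Σdᵢ / (k·n) = 137 / (9 × 80) = 0.19028
UCL = np̄ + 3·√(np̄(1−p̄)) = 15.2222 + 3 × √(15.2222×0.80972) = 15.2222 + 3 × 3.5108 = 25.7546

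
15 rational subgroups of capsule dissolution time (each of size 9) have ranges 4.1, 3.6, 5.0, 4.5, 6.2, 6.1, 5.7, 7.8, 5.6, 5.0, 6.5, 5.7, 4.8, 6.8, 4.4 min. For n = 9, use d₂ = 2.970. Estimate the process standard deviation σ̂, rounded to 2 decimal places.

R̄ = (4.1 + 3.6 + 5.0 + 4.5 + 6.2 + 6.1 + 5.7 + 7.8 + 5.6 + 5.0 + 6.5 + 5.7 + 4.8 + 6.8 + 4.4) / 15 = 5.4533
σ̂ = R̄ / d₂ = 5.4533 / 2.970 = 1.8361

1.84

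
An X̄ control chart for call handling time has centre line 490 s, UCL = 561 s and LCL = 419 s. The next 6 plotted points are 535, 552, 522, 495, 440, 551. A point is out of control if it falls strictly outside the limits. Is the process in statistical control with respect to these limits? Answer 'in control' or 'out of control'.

in control

All 6 points lie within [419, 561].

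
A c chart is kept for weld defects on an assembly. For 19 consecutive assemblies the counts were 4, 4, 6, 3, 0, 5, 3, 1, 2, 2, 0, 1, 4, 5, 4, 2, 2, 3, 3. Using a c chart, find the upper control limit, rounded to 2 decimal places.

7.90

c̄ = (4 + 4 + 6 + 3 + 0 + 5 + 3 + 1 + 2 + 2 + 0 + 1 + 4 + 5 + 4 + 2 + 2 + 3 + 3) / 19 = 54 / 19 = 2.8421
UCL = c̄ + 3√c̄ = 2.8421 + 3 × √2.8421 = 2.8421 + 3 × 1.6859 = 7.8997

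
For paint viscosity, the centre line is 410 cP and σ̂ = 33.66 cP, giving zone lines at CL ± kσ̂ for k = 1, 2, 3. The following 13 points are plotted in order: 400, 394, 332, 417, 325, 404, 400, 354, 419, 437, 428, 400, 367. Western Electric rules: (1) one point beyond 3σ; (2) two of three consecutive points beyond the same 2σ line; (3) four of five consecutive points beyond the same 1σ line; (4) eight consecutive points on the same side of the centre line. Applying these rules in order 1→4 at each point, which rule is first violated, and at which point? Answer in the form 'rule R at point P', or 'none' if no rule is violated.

rule 2 at point 5

Zone of each point (C = within 1σ̂, B = 1σ̂–2σ̂, A = 2σ̂–3σ̂, * = beyond 3σ̂; sign = side of CL): 1:-C, 2:-C, 3:-A, 4:+C, 5:-A, 6:-C, 7:-C, 8:-B, 9:+C, 10:+C, 11:+C, 12:-C, 13:-B
Rule 2 (two of three consecutive points beyond the same 2σ limit) is satisfied at point 5.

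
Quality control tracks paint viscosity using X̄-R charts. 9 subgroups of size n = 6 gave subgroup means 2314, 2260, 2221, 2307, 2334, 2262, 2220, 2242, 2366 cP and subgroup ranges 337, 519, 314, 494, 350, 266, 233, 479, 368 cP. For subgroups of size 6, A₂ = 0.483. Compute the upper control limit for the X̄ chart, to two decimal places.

2460.99

X̄̄ = (2314 + 2260 + 2221 + 2307 + 2334 + 2262 + 2220 + 2242 + 2366) / 9 = 20526.0000 / 9 = 2280.6667
R̄ = (337 + 519 + 314 + 494 + 350 + 266 + 233 + 479 + 368) / 9 = 3360.0000 / 9 = 373.3333
UCL = X̄̄ + A₂·R̄ = 2280.6667 + 0.483 × 373.3333 = 2460.9867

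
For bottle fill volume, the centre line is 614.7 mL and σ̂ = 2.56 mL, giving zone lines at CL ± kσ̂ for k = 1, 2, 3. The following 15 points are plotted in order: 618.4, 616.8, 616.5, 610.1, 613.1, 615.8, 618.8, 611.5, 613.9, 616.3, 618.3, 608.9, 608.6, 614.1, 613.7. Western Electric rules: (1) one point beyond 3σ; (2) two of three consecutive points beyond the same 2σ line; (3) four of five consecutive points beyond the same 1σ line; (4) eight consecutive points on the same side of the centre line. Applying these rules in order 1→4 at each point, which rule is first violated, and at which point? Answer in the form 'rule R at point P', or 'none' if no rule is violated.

rule 2 at point 13

Zone of each point (C = within 1σ̂, B = 1σ̂–2σ̂, A = 2σ̂–3σ̂, * = beyond 3σ̂; sign = side of CL): 1:+B, 2:+C, 3:+C, 4:-B, 5:-C, 6:+C, 7:+B, 8:-B, 9:-C, 10:+C, 11:+B, 12:-A, 13:-A, 14:-C, 15:-C
Rule 2 (two of three consecutive points beyond the same 2σ limit) is satisfied at point 13.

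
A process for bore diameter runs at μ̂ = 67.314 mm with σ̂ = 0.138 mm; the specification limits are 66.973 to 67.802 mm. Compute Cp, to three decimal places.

Cp = (USL − LSL) / (6σ̂) = (67.802 − 66.973) / (6 × 0.138) = 0.8290 / 0.8280 = 1.0012

1.001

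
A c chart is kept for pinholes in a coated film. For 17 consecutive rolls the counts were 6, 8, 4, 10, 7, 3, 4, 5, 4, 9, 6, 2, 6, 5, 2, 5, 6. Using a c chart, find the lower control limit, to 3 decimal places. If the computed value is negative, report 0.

c̄ = (6 + 8 + 4 + 10 + 7 + 3 + 4 + 5 + 4 + 9 + 6 + 2 + 6 + 5 + 2 + 5 + 6) / 17 = 92 / 17 = 5.4118
LCL = c̄ − 3√c̄ = 5.4118 − 3 × 2.3263 = -1.5672 → 0 (cannot be negative)

0.000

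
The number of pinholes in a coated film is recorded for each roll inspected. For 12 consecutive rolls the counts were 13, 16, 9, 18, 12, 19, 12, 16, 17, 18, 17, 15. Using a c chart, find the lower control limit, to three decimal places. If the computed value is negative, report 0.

c̄ = (13 + 16 + 9 + 18 + 12 + 19 + 12 + 16 + 17 + 18 + 17 + 15) / 12 = 182 / 12 = 15.1667
LCL = c̄ − 3√c̄ = 15.1667 − 3 × 3.8944 = 3.4833

3.483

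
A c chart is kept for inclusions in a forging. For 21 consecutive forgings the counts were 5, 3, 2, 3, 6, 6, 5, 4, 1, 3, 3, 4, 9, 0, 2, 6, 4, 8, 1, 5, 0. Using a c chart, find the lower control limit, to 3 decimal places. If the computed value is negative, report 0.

c̄ = (5 + 3 + 2 + 3 + 6 + 6 + 5 + 4 + 1 + 3 + 3 + 4 + 9 + 0 + 2 + 6 + 4 + 8 + 1 + 5 + 0) / 21 = 80 / 21 = 3.8095
LCL = c̄ − 3√c̄ = 3.8095 − 3 × 1.9518 = -2.0459 → 0 (cannot be negative)

0.000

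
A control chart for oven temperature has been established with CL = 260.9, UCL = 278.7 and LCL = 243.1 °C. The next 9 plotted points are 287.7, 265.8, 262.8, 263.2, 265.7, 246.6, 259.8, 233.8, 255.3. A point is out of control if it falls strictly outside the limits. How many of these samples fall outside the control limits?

2

Compare each point to [243.1, 278.7]: sample 1 = 287.7 > UCL; sample 8 = 233.8 < LCL.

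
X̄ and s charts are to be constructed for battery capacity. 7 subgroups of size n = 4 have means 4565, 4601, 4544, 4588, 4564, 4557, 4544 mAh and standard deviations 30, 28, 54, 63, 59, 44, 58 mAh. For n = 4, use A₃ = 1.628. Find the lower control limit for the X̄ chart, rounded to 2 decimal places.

4488.00

X̄̄ = (4565 + 4601 + 4544 + 4588 + 4564 + 4557 + 4544) / 7 = 4566.1429
s̄ = (30 + 28 + 54 + 63 + 59 + 44 + 58) / 7 = 48.0000
LCL = X̄̄ − A₃·s̄ = 4566.1429 − 1.628 × 48.0000 = 4487.9989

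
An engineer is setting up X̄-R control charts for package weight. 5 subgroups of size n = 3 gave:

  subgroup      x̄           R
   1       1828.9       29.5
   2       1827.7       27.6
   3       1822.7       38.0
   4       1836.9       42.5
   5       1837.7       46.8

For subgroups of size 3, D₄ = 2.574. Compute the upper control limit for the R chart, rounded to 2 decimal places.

R̄ = (29.5 + 27.6 + 38.0 + 42.5 + 46.8) / 5 = 184.4000 / 5 = 36.8800
UCL_R = D₄·R̄ = 2.574 × 36.8800 = 94.9291

94.93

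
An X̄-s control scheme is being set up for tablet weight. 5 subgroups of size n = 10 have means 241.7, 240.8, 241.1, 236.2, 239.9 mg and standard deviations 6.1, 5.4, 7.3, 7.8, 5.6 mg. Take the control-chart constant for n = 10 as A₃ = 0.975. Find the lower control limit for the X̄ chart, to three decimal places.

X̄̄ = (241.7 + 240.8 + 241.1 + 236.2 + 239.9) / 5 = 239.9400
s̄ = (6.1 + 5.4 + 7.3 + 7.8 + 5.6) / 5 = 6.4400
LCL = X̄̄ − A₃·s̄ = 239.9400 − 0.975 × 6.4400 = 233.6610

233.661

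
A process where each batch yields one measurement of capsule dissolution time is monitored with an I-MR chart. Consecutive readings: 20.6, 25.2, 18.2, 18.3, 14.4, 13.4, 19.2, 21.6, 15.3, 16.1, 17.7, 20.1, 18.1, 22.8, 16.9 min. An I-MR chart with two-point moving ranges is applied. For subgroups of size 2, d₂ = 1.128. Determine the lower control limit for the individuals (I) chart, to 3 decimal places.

X̄ = (20.6 + 25.2 + 18.2 + 18.3 + 14.4 + 13.4 + 19.2 + 21.6 + 15.3 + 16.1 + 17.7 + 20.1 + 18.1 + 22.8 + 16.9) / 15 = 18.5267
Moving ranges: 4.6, 7.0, 0.1, 3.9, 1.0, 5.8, 2.4, 6.3, 0.8, 1.6, 2.4, 2.0, 4.7, 5.9; M̄R̄ = 48.5000 / 14 = 3.4643
LCL = X̄ − 3·M̄R̄/d₂ = 18.5267 − 3 × 3.4643 / 1.128 = 9.3131

9.313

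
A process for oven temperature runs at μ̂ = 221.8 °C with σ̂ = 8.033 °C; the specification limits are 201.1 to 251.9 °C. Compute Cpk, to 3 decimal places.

0.859

Cpu = (USL − μ̂) / (3σ̂) = (251.9 − 221.8) / (3 × 8.033) = 1.2490; Cpl = (μ̂ − LSL) / (3σ̂) = (221.8 − 201.1) / (3 × 8.033) = 0.8590; Cpk = min(Cpu, Cpl) = 0.8590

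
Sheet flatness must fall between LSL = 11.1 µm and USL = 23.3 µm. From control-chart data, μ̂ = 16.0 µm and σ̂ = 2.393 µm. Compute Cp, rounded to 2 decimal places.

Cp = (USL − LSL) / (6σ̂) = (23.3 − 11.1) / (6 × 2.393) = 12.2000 / 14.3580 = 0.8497

0.85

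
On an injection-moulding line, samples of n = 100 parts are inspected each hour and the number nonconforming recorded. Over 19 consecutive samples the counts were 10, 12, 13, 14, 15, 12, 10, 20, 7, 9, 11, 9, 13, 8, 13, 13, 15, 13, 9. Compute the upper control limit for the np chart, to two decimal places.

p̄ = Σdᵢ / (k·n) = 226 / (19 × 100) = 0.11895
UCL = np̄ + 3·√(np̄(1−p̄)) = 11.8947 + 3 × √(11.8947×0.88105) = 11.8947 + 3 × 3.2373 = 21.6065

21.61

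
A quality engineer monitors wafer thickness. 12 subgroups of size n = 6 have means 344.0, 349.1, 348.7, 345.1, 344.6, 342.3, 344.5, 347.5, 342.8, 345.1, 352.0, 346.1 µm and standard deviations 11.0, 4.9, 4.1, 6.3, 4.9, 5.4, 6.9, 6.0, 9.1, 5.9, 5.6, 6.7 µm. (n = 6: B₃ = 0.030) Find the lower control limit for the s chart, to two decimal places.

0.19

s̄ = (11.0 + 4.9 + 4.1 + 6.3 + 4.9 + 5.4 + 6.9 + 6.0 + 9.1 + 5.9 + 5.6 + 6.7) / 12 = 6.4000
LCL_s = B₃·s̄ = 0.030 × 6.4000 = 0.1920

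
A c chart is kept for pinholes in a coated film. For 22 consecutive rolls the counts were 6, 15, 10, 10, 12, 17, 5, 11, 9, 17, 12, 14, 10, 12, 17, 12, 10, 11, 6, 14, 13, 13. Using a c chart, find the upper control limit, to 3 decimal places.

c̄ = (6 + 15 + 10 + 10 + 12 + 17 + 5 + 11 + 9 + 17 + 12 + 14 + 10 + 12 + 17 + 12 + 10 + 11 + 6 + 14 + 13 + 13) / 22 = 256 / 22 = 11.6364
UCL = c̄ + 3√c̄ = 11.6364 + 3 × √11.6364 = 11.6364 + 3 × 3.4112 = 21.8700

21.870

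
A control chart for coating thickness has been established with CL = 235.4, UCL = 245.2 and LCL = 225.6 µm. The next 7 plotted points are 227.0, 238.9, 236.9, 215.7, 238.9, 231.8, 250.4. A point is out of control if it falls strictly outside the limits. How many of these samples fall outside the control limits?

Compare each point to [225.6, 245.2]: sample 4 = 215.7 < LCL; sample 7 = 250.4 > UCL.

2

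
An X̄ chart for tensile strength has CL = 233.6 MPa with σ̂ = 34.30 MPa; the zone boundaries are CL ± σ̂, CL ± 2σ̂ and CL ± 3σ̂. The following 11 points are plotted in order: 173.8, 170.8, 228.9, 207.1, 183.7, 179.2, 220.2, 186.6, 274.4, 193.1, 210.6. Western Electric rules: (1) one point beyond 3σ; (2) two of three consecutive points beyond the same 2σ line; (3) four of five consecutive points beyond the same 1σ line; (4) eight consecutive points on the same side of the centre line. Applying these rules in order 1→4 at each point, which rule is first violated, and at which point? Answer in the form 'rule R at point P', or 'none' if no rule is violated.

rule 4 at point 8

Zone of each point (C = within 1σ̂, B = 1σ̂–2σ̂, A = 2σ̂–3σ̂, * = beyond 3σ̂; sign = side of CL): 1:-B, 2:-B, 3:-C, 4:-C, 5:-B, 6:-B, 7:-C, 8:-B, 9:+B, 10:-B, 11:-C
Rule 4 (eight consecutive points on the same side of the centre line) is satisfied at point 8.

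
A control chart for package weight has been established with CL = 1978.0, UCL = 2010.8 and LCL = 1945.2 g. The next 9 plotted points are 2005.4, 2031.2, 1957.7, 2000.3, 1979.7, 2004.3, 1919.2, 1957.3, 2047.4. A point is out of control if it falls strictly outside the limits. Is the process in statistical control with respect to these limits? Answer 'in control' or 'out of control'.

out of control

Compare each point to [1945.2, 2010.8]: sample 2 = 2031.2 > UCL; sample 7 = 1919.2 < LCL; sample 9 = 2047.4 > UCL.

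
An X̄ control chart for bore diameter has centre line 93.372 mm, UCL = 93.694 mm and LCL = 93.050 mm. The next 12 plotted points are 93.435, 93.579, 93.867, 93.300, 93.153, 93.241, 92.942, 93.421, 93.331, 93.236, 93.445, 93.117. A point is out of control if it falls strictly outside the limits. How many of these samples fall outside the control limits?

2

Compare each point to [93.050, 93.694]: sample 3 = 93.867 > UCL; sample 7 = 92.942 < LCL.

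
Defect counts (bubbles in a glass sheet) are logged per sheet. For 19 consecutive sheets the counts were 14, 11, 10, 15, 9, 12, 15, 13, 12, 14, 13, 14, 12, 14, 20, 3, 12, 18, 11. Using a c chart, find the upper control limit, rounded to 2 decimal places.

c̄ = (14 + 11 + 10 + 15 + 9 + 12 + 15 + 13 + 12 + 14 + 13 + 14 + 12 + 14 + 20 + 3 + 12 + 18 + 11) / 19 = 242 / 19 = 12.7368
UCL = c̄ + 3√c̄ = 12.7368 + 3 × √12.7368 = 12.7368 + 3 × 3.5689 = 23.4435

23.44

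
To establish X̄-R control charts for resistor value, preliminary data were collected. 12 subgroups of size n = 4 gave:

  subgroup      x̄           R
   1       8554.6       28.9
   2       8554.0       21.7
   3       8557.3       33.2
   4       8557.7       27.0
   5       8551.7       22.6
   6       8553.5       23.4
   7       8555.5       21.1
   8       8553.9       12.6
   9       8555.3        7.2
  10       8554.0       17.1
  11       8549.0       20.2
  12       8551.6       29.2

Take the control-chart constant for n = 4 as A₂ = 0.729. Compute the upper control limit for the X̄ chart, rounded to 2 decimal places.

X̄̄ = (8554.6 + 8554.0 + 8557.3 + 8557.7 + 8551.7 + 8553.5 + 8555.5 + 8553.9 + 8555.3 + 8554.0 + 8549.0 + 8551.6) / 12 = 102648.1000 / 12 = 8554.0083
R̄ = (28.9 + 21.7 + 33.2 + 27.0 + 22.6 + 23.4 + 21.1 + 12.6 + 7.2 + 17.1 + 20.2 + 29.2) / 12 = 264.2000 / 12 = 22.0167
UCL = X̄̄ + A₂·R̄ = 8554.0083 + 0.729 × 22.0167 = 8570.0585

8570.06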